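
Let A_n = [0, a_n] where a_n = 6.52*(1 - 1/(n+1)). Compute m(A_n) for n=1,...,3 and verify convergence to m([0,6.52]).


By continuity of measure from below: if A_n increases to A, then m(A_n) -> m(A).
Here A = [0, 6.52], so m(A) = 6.52
Step 1: a_1 = 6.52*(1 - 1/2) = 3.26, m(A_1) = 3.26
Step 2: a_2 = 6.52*(1 - 1/3) = 4.3467, m(A_2) = 4.3467
Step 3: a_3 = 6.52*(1 - 1/4) = 4.89, m(A_3) = 4.89
Limit: m(A_n) -> m([0,6.52]) = 6.52


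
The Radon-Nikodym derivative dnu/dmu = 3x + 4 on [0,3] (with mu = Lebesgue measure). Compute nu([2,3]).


nu(A) = integral_A (dnu/dmu) dmu = integral_2^3 (3x + 4) dx
Step 1: Antiderivative F(x) = (3/2)x^2 + 4x
Step 2: F(3) = (3/2)*3^2 + 4*3 = 13.5 + 12 = 25.5
Step 3: F(2) = (3/2)*2^2 + 4*2 = 6 + 8 = 14
Step 4: nu([2,3]) = F(3) - F(2) = 25.5 - 14 = 11.5


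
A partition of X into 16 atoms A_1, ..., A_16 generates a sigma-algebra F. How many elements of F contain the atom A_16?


Each element of F is a union of some subset S of the 16 atoms.
The element contains A_16 iff A_16 is in S.
So we count subsets S of {A_1,...,A_16} with A_16 in S: choose freely among the other 15 atoms.
Count = 2^(16-1) = 2^15 = 32768.


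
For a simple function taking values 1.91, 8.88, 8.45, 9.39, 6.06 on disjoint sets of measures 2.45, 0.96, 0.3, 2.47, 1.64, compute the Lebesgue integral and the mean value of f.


Step 1: Integral = sum(value_i * measure_i)
= 1.91*2.45 + 8.88*0.96 + 8.45*0.3 + 9.39*2.47 + 6.06*1.64
= 4.6795 + 8.5248 + 2.535 + 23.1933 + 9.9384
= 48.871
Step 2: Total measure of domain = 2.45 + 0.96 + 0.3 + 2.47 + 1.64 = 7.82
Step 3: Average value = 48.871 / 7.82 = 6.249488


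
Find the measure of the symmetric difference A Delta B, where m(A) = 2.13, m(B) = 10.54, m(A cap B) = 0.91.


m(A Delta B) = m(A) + m(B) - 2*m(A n B)
= 2.13 + 10.54 - 2*0.91
= 2.13 + 10.54 - 1.82
= 10.85


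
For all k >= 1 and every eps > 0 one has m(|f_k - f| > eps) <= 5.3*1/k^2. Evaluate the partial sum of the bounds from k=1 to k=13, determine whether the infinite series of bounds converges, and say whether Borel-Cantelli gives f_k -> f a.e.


Step 1: List the terms 5.3*1/k^2 for k = 1 to 13:
  k=1: 5.3
  k=2: 1.325
  k=3: 0.588889
  k=4: 0.33125
  k=5: 0.212
  k=6: 0.147222
  k=7: 0.108163
  k=8: 0.082812
  k=9: 0.065432
  k=10: 0.053
  k=11: 0.043802
  k=12: 0.036806
  k=13: 0.031361
Step 2: Partial sum = 5.3 + 1.325 + 0.588889 + 0.33125 + 0.212 + 0.147222 + 0.108163 + 0.082812 + 0.065432 + 0.053 + 0.043802 + 0.036806 + 0.031361
     = 8.325737
Step 3: The full series sum_(k>=1) 5.3*1/k^2 converges (p-series with p = 2 > 1; a constant multiple of a convergent series converges).
Step 4: Fix eps > 0. Since sum_k m(|f_k - f| > eps) < infinity, the Borel-Cantelli lemma gives
        m(limsup_k {|f_k - f| > eps}) = 0, i.e. for a.e. x, |f_k(x) - f(x)| <= eps for all large k.
        Applying this with eps = 1/j for j = 1, 2, ... and intersecting the countably many full-measure sets,
        for a.e. x we get limsup_k |f_k(x) - f(x)| <= 1/j for every j, hence f_k -> f almost everywhere.
Conclusion: series converges; Borel-Cantelli yields f_k -> f a.e.


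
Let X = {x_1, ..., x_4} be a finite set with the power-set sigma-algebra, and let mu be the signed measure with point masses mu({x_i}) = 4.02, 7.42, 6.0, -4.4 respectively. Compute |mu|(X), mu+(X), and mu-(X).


Step 1: Every measurable set is a union of atoms (the cells / points), so a Hahn decomposition is
  obtained by grouping atoms by sign: P = union of atoms with mu > 0, N = union of the remaining atoms.
  Atoms in P (indices): 1, 2, 3;  atoms in N (indices): 4
  Positive values: 4.02, 7.42, 6
  Negative values: -4.4
Step 2: mu+(X) = mu(P) = sum of positive atom values = 17.44
Step 3: mu-(X) = -mu(N) = sum of |negative atom values| = 4.4
Step 4: |mu|(X) = mu+(X) + mu-(X) = 17.44 + 4.4 = 21.84


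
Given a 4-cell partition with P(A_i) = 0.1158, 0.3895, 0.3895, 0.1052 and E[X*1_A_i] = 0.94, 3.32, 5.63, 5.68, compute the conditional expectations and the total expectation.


For each cell A_i: E[X|A_i] = E[X*1_A_i] / P(A_i)
Step 1: E[X|A_1] = 0.94 / 0.1158 = 8.117444
Step 2: E[X|A_2] = 3.32 / 0.3895 = 8.523748
Step 3: E[X|A_3] = 5.63 / 0.3895 = 14.454429
Step 4: E[X|A_4] = 5.68 / 0.1052 = 53.992395
Verification: E[X] = sum E[X*1_A_i] = 0.94 + 3.32 + 5.63 + 5.68 = 15.57


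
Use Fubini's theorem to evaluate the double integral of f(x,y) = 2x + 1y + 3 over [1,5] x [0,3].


By Fubini, integrate in x first, then y.
Step 1: Fix y, integrate over x in [1,5]:
  integral(2x + 1y + 3, x=1..5)
  = 2*(5^2 - 1^2)/2 + (1y + 3)*(5 - 1)
  = 24 + (1y + 3)*4
  = 24 + 4y + 12
  = 36 + 4y
Step 2: Integrate over y in [0,3]:
  integral(36 + 4y, y=0..3)
  = 36*3 + 4*(3^2 - 0^2)/2
  = 108 + 18
  = 126


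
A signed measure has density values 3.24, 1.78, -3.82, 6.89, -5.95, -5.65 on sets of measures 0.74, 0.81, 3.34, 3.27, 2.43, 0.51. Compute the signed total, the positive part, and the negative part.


Step 1: Compute signed measure on each set:
  Set 1: 3.24 * 0.74 = 2.3976
  Set 2: 1.78 * 0.81 = 1.4418
  Set 3: -3.82 * 3.34 = -12.7588
  Set 4: 6.89 * 3.27 = 22.5303
  Set 5: -5.95 * 2.43 = -14.4585
  Set 6: -5.65 * 0.51 = -2.8815
Step 2: Total signed measure = (2.3976) + (1.4418) + (-12.7588) + (22.5303) + (-14.4585) + (-2.8815)
     = -3.7291
Step 3: Positive part mu+(X) = sum of positive contributions = 26.3697
Step 4: Negative part mu-(X) = |sum of negative contributions| = 30.0988


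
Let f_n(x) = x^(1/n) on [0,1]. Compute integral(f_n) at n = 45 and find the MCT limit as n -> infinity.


At n = 45: f_45(x) = x^(1/45).
Step 1: integral(x^(1/45), 0, 1) = [x^(1/45+1) / (1/45+1)] from 0 to 1
     = 1 / (1/45 + 1) = 1 / ((45+1)/45) = 45/(45+1)
     = 45/46 = 0.978261
Step 2: As n -> infinity, f_n(x) = x^(1/n) -> 1 for x in (0,1], and f_n is increasing in n.
By MCT, lim_n integral(f_n) = integral(lim_n f_n) = integral(1, 0, 1) = 1.
Step 3: Verify convergence: 45/46 = 0.978261 -> 1


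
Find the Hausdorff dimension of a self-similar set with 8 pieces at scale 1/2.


For a self-similar set with N copies scaled by 1/r:
dim_H = log(N)/log(r) = log(8)/log(2)
= 2.079442/0.693147
= 3


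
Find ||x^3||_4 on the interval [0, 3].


Step 1: ||f||_4 = (integral_0^3 |x^3|^4 dx)^(1/4)
     = (integral_0^3 x^12 dx)^(1/4)
Step 2: integral_0^3 x^12 dx = [x^13/(13)] from 0 to 3 = 3^13/13
     = 1594323/13 = 122640.230769
Step 3: ||f||_4 = (122640.230769)^(1/4) = 18.713639


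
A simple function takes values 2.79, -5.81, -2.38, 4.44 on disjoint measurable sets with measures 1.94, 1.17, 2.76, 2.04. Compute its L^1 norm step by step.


Step 1: Compute |f_i|^1 for each value:
  |2.79|^1 = 2.79
  |-5.81|^1 = 5.81
  |-2.38|^1 = 2.38
  |4.44|^1 = 4.44
Step 2: Multiply by measures and sum:
  2.79 * 1.94 = 5.4126
  5.81 * 1.17 = 6.7977
  2.38 * 2.76 = 6.5688
  4.44 * 2.04 = 9.0576
Sum = 5.4126 + 6.7977 + 6.5688 + 9.0576 = 27.8367
Step 3: Take the p-th root:
||f||_1 = (27.8367)^(1/1) = 27.8367


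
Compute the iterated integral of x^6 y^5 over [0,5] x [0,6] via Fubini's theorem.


By Fubini's theorem, the double integral factors as a product of single integrals:
Step 1: integral_0^5 x^6 dx = [x^7/7] from 0 to 5
     = 5^7/7 = 11160.714286
Step 2: integral_0^6 y^5 dy = [y^6/6] from 0 to 6
     = 6^6/6 = 7776
Step 3: Double integral = 11160.714286 * 7776 = 8.678571e+07


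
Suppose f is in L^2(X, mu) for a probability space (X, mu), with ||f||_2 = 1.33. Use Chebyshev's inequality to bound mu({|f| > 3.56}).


Chebyshev/Markov inequality: mu(|f| > eps) <= (||f||_p / eps)^p
Step 1: ||f||_2 / eps = 1.33 / 3.56 = 0.373596
Step 2: Raise to power p = 2:
  (0.373596)^2 = 0.139574
Step 3: Therefore mu(|f| > 3.56) <= 0.139574


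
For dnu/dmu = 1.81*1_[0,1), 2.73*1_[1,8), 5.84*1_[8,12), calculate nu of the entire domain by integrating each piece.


Integrate each piece of the Radon-Nikodym derivative:
Step 1: integral_0^1 1.81 dx = 1.81*(1-0) = 1.81*1 = 1.81
Step 2: integral_1^8 2.73 dx = 2.73*(8-1) = 2.73*7 = 19.11
Step 3: integral_8^12 5.84 dx = 5.84*(12-8) = 5.84*4 = 23.36
Total: 1.81 + 19.11 + 23.36 = 44.28


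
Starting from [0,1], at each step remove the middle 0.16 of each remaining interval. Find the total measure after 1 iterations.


Step 1: At each step, fraction remaining = 1 - 0.16 = 0.84
Step 2: After 1 steps, measure = (0.84)^1
Step 3: Computing the power step by step:
  After step 1: 0.84
Result = 0.84


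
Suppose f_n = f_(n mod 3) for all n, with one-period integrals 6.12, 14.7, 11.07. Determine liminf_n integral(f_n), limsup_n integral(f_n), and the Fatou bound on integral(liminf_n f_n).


The sequence (integral(f_n)) is periodic with period 3, repeating the values 6.12, 14.7, 11.07 indefinitely.
Step 1: For a periodic sequence, every tail (a_m, a_(m+1), ...) contains all 3 period values infinitely often.
Step 2: Hence inf of every tail = min of the period values = min(6.12, 14.7, 11.07) = 6.12.
        liminf_n integral(f_n) = sup over m of (inf of tail from m) = 6.12.
Step 3: Similarly sup of every tail = max of the period values = 14.7.
        limsup_n integral(f_n) = 14.7.
Step 4: Fatou's lemma: integral(liminf_n f_n) <= liminf_n integral(f_n) = 6.12.
        So the integral of the pointwise liminf is at most 6.12.


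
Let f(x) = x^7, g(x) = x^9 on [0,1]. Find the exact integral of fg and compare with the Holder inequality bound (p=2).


Step 1: Exact integral of f*g = integral(x^16, 0, 1) = 1/17
     = 0.058824
Step 2: Holder bound with p=2, q=2:
  ||f||_p = (integral x^14 dx)^(1/2) = (1/15)^(1/2) = 0.258199
  ||g||_q = (integral x^18 dx)^(1/2) = (1/19)^(1/2) = 0.229416
Step 3: Holder bound = ||f||_p * ||g||_q = 0.258199 * 0.229416 = 0.059235
Verification: 0.058824 <= 0.059235 (Holder holds)


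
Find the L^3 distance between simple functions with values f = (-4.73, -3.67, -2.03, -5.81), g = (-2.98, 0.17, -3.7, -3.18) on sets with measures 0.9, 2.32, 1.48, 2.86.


Step 1: Compute differences f_i - g_i:
  -4.73 - -2.98 = -1.75
  -3.67 - 0.17 = -3.84
  -2.03 - -3.7 = 1.67
  -5.81 - -3.18 = -2.63
Step 2: Compute |diff|^3 * measure for each set:
  |-1.75|^3 * 0.9 = 5.359375 * 0.9 = 4.823438
  |-3.84|^3 * 2.32 = 56.623104 * 2.32 = 131.365601
  |1.67|^3 * 1.48 = 4.657463 * 1.48 = 6.893045
  |-2.63|^3 * 2.86 = 18.191447 * 2.86 = 52.027538
Step 3: Sum = 195.109622
Step 4: ||f-g||_3 = (195.109622)^(1/3) = 5.799976


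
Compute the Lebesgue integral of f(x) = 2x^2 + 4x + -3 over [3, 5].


The Lebesgue integral of a Riemann-integrable function agrees with the Riemann integral.
Antiderivative F(x) = (2/3)x^3 + (4/2)x^2 + -3x
F(5) = (2/3)*5^3 + (4/2)*5^2 + -3*5
     = (2/3)*125 + (4/2)*25 + -3*5
     = 83.333333 + 50 + -15
     = 118.333333
F(3) = 27
Integral = F(5) - F(3) = 118.333333 - 27 = 91.333333


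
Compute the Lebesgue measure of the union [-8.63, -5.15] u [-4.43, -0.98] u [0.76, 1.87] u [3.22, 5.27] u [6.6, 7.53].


For pairwise disjoint intervals, m(union) = sum of lengths.
= (-5.15 - -8.63) + (-0.98 - -4.43) + (1.87 - 0.76) + (5.27 - 3.22) + (7.53 - 6.6)
= 3.48 + 3.45 + 1.11 + 2.05 + 0.93
= 11.02


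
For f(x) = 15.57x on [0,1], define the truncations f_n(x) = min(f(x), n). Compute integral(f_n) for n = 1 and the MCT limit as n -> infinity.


f(x) = 15.57x on [0,1]; f_n(x) = min(15.57x, n). At n = 1:
Step 1: f(x) reaches 1 at x = 1/15.57 = 0.064226
Step 2: integral(f_1) = integral(15.57x, 0, 0.064226) + integral(1, 0.064226, 1)
       = 15.57*0.064226^2/2 + 1*(1 - 0.064226)
       = 0.032113 + 0.935774
       = 0.967887
Step 3: As n -> infinity, f_n increases to f, so by MCT integral(f_n) -> integral(f) = 15.57/2 = 7.785.
Convergence: integral(f_1) = 0.967887 -> 7.785 as n -> infinity


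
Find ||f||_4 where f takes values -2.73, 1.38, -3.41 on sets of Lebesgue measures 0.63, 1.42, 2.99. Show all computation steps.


Step 1: Compute |f_i|^4 for each value:
  |-2.73|^4 = 55.545718
  |1.38|^4 = 3.626739
  |-3.41|^4 = 135.21271
Step 2: Multiply by measures and sum:
  55.545718 * 0.63 = 34.993803
  3.626739 * 1.42 = 5.14997
  135.21271 * 2.99 = 404.286002
Sum = 34.993803 + 5.14997 + 404.286002 = 444.429774
Step 3: Take the p-th root:
||f||_4 = (444.429774)^(1/4) = 4.59146


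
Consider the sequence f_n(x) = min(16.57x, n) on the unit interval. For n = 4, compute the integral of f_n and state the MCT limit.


f(x) = 16.57x on [0,1]; f_n(x) = min(16.57x, n). At n = 4:
Step 1: f(x) reaches 4 at x = 4/16.57 = 0.2414
Step 2: integral(f_4) = integral(16.57x, 0, 0.2414) + integral(4, 0.2414, 1)
       = 16.57*0.2414^2/2 + 4*(1 - 0.2414)
       = 0.4828 + 3.0344
       = 3.5172
Step 3: As n -> infinity, f_n increases to f, so by MCT integral(f_n) -> integral(f) = 16.57/2 = 8.285.
Convergence: integral(f_4) = 3.5172 -> 8.285 as n -> infinity


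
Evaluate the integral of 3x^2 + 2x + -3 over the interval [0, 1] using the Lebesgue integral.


The Lebesgue integral of a Riemann-integrable function agrees with the Riemann integral.
Antiderivative F(x) = (3/3)x^3 + (2/2)x^2 + -3x
F(1) = (3/3)*1^3 + (2/2)*1^2 + -3*1
     = (3/3)*1 + (2/2)*1 + -3*1
     = 1 + 1 + -3
     = -1
F(0) = 0.0
Integral = F(1) - F(0) = -1 - 0.0 = -1


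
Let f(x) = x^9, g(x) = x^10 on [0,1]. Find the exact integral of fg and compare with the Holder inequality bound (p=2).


Step 1: Exact integral of f*g = integral(x^19, 0, 1) = 1/20
     = 0.05
Step 2: Holder bound with p=2, q=2:
  ||f||_p = (integral x^18 dx)^(1/2) = (1/19)^(1/2) = 0.229416
  ||g||_q = (integral x^20 dx)^(1/2) = (1/21)^(1/2) = 0.218218
Step 3: Holder bound = ||f||_p * ||g||_q = 0.229416 * 0.218218 = 0.050063
Verification: 0.05 <= 0.050063 (Holder holds)


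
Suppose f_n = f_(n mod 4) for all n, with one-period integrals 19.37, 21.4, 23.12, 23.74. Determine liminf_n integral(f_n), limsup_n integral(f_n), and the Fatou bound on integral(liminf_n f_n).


The sequence (integral(f_n)) is periodic with period 4, repeating the values 19.37, 21.4, 23.12, 23.74 indefinitely.
Step 1: For a periodic sequence, every tail (a_m, a_(m+1), ...) contains all 4 period values infinitely often.
Step 2: Hence inf of every tail = min of the period values = min(19.37, 21.4, 23.12, 23.74) = 19.37.
        liminf_n integral(f_n) = sup over m of (inf of tail from m) = 19.37.
Step 3: Similarly sup of every tail = max of the period values = 23.74.
        limsup_n integral(f_n) = 23.74.
Step 4: Fatou's lemma: integral(liminf_n f_n) <= liminf_n integral(f_n) = 19.37.
        So the integral of the pointwise liminf is at most 19.37.


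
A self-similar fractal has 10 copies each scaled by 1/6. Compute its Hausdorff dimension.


For a self-similar set with N copies scaled by 1/r:
dim_H = log(N)/log(r) = log(10)/log(6)
= 2.302585/1.791759
= 1.285097


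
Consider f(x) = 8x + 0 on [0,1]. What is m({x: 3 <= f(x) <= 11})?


f^(-1)([3, 11]) = {x : 3 <= 8x + 0 <= 11}
Solving: (3 - 0)/8 <= x <= (11 - 0)/8
= [0.375, 1.375]
Intersecting with [0,1]: [0.375, 1]
Measure = 1 - 0.375 = 0.625


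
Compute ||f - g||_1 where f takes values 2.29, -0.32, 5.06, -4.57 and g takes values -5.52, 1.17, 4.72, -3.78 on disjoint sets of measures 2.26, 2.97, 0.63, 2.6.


Step 1: Compute differences f_i - g_i:
  2.29 - -5.52 = 7.81
  -0.32 - 1.17 = -1.49
  5.06 - 4.72 = 0.34
  -4.57 - -3.78 = -0.79
Step 2: Compute |diff|^1 * measure for each set:
  |7.81|^1 * 2.26 = 7.81 * 2.26 = 17.6506
  |-1.49|^1 * 2.97 = 1.49 * 2.97 = 4.4253
  |0.34|^1 * 0.63 = 0.34 * 0.63 = 0.2142
  |-0.79|^1 * 2.6 = 0.79 * 2.6 = 2.054
Step 3: Sum = 24.3441
Step 4: ||f-g||_1 = (24.3441)^(1/1) = 24.3441


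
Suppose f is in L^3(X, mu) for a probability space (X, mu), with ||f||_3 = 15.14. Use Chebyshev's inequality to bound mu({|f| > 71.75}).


Chebyshev/Markov inequality: mu(|f| > eps) <= (||f||_p / eps)^p
Step 1: ||f||_3 / eps = 15.14 / 71.75 = 0.21101
Step 2: Raise to power p = 3:
  (0.21101)^3 = 0.009395
Step 3: Therefore mu(|f| > 71.75) <= 0.009395


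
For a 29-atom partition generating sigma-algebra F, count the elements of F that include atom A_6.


Each element of F is a union of some subset S of the 29 atoms.
The element contains A_6 iff A_6 is in S.
So we count subsets S of {A_1,...,A_29} with A_6 in S: choose freely among the other 28 atoms.
Count = 2^(29-1) = 2^28 = 268435456.


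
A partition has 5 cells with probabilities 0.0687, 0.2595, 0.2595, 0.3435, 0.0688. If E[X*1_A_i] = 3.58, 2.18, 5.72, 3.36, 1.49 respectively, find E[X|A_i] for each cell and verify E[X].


For each cell A_i: E[X|A_i] = E[X*1_A_i] / P(A_i)
Step 1: E[X|A_1] = 3.58 / 0.0687 = 52.110626
Step 2: E[X|A_2] = 2.18 / 0.2595 = 8.400771
Step 3: E[X|A_3] = 5.72 / 0.2595 = 22.042389
Step 4: E[X|A_4] = 3.36 / 0.3435 = 9.781659
Step 5: E[X|A_5] = 1.49 / 0.0688 = 21.656977
Verification: E[X] = sum E[X*1_A_i] = 3.58 + 2.18 + 5.72 + 3.36 + 1.49 = 16.33


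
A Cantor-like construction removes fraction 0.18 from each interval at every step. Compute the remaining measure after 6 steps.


Step 1: At each step, fraction remaining = 1 - 0.18 = 0.82
Step 2: After 6 steps, measure = (0.82)^6
Step 3: Computing the power step by step:
  After step 1: 0.82
  After step 2: 0.6724
  After step 3: 0.551368
  After step 4: 0.452122
  After step 5: 0.37074
  ...
Result = 0.304007


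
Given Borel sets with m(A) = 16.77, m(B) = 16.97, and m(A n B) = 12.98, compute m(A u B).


By inclusion-exclusion: m(A u B) = m(A) + m(B) - m(A n B)
= 16.77 + 16.97 - 12.98
= 20.76


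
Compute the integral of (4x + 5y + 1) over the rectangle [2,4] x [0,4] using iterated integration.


By Fubini, integrate in x first, then y.
Step 1: Fix y, integrate over x in [2,4]:
  integral(4x + 5y + 1, x=2..4)
  = 4*(4^2 - 2^2)/2 + (5y + 1)*(4 - 2)
  = 24 + (5y + 1)*2
  = 24 + 10y + 2
  = 26 + 10y
Step 2: Integrate over y in [0,4]:
  integral(26 + 10y, y=0..4)
  = 26*4 + 10*(4^2 - 0^2)/2
  = 104 + 80
  = 184


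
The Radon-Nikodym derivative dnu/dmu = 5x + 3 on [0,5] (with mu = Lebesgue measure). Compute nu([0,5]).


nu(A) = integral_A (dnu/dmu) dmu = integral_0^5 (5x + 3) dx
Step 1: Antiderivative F(x) = (5/2)x^2 + 3x
Step 2: F(5) = (5/2)*5^2 + 3*5 = 62.5 + 15 = 77.5
Step 3: F(0) = (5/2)*0^2 + 3*0 = 0.0 + 0 = 0.0
Step 4: nu([0,5]) = F(5) - F(0) = 77.5 - 0.0 = 77.5


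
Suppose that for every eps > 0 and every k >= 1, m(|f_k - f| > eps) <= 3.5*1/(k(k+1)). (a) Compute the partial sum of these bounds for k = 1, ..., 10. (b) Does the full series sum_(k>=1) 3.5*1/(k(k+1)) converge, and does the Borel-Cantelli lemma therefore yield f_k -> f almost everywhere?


Step 1: List the terms 3.5*1/(k(k+1)) for k = 1 to 10:
  k=1: 1.75
  k=2: 0.583333
  k=3: 0.291667
  k=4: 0.175
  k=5: 0.116667
  k=6: 0.083333
  k=7: 0.0625
  k=8: 0.048611
  k=9: 0.038889
  k=10: 0.031818
Step 2: Partial sum = 1.75 + 0.583333 + 0.291667 + 0.175 + 0.116667 + 0.083333 + 0.0625 + 0.048611 + 0.038889 + 0.031818
     = 3.181818
Step 3: The full series sum_(k>=1) 3.5*1/(k(k+1)) converges (telescoping series sum 1/(k(k+1)) = 1; a constant multiple of a convergent series converges).
Step 4: Fix eps > 0. Since sum_k m(|f_k - f| > eps) < infinity, the Borel-Cantelli lemma gives
        m(limsup_k {|f_k - f| > eps}) = 0, i.e. for a.e. x, |f_k(x) - f(x)| <= eps for all large k.
        Applying this with eps = 1/j for j = 1, 2, ... and intersecting the countably many full-measure sets,
        for a.e. x we get limsup_k |f_k(x) - f(x)| <= 1/j for every j, hence f_k -> f almost everywhere.
Conclusion: series converges; Borel-Cantelli yields f_k -> f a.e.


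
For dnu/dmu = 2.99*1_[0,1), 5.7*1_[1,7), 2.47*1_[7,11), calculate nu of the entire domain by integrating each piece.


Integrate each piece of the Radon-Nikodym derivative:
Step 1: integral_0^1 2.99 dx = 2.99*(1-0) = 2.99*1 = 2.99
Step 2: integral_1^7 5.7 dx = 5.7*(7-1) = 5.7*6 = 34.2
Step 3: integral_7^11 2.47 dx = 2.47*(11-7) = 2.47*4 = 9.88
Total: 2.99 + 34.2 + 9.88 = 47.07


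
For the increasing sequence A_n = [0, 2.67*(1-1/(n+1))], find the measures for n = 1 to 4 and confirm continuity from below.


By continuity of measure from below: if A_n increases to A, then m(A_n) -> m(A).
Here A = [0, 2.67], so m(A) = 2.67
Step 1: a_1 = 2.67*(1 - 1/2) = 1.335, m(A_1) = 1.335
Step 2: a_2 = 2.67*(1 - 1/3) = 1.78, m(A_2) = 1.78
Step 3: a_3 = 2.67*(1 - 1/4) = 2.0025, m(A_3) = 2.0025
Step 4: a_4 = 2.67*(1 - 1/5) = 2.136, m(A_4) = 2.136
Limit: m(A_n) -> m([0,2.67]) = 2.67


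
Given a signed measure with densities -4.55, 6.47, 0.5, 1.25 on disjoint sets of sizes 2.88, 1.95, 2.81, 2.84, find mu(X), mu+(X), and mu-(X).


Step 1: Compute signed measure on each set:
  Set 1: -4.55 * 2.88 = -13.104
  Set 2: 6.47 * 1.95 = 12.6165
  Set 3: 0.5 * 2.81 = 1.405
  Set 4: 1.25 * 2.84 = 3.55
Step 2: Total signed measure = (-13.104) + (12.6165) + (1.405) + (3.55)
     = 4.4675
Step 3: Positive part mu+(X) = sum of positive contributions = 17.5715
Step 4: Negative part mu-(X) = |sum of negative contributions| = 13.104


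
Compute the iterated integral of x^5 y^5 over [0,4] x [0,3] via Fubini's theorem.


By Fubini's theorem, the double integral factors as a product of single integrals:
Step 1: integral_0^4 x^5 dx = [x^6/6] from 0 to 4
     = 4^6/6 = 682.666667
Step 2: integral_0^3 y^5 dy = [y^6/6] from 0 to 3
     = 3^6/6 = 121.5
Step 3: Double integral = 682.666667 * 121.5 = 82944


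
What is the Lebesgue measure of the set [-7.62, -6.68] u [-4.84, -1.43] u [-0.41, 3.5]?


For pairwise disjoint intervals, m(union) = sum of lengths.
= (-6.68 - -7.62) + (-1.43 - -4.84) + (3.5 - -0.41)
= 0.94 + 3.41 + 3.91
= 8.26


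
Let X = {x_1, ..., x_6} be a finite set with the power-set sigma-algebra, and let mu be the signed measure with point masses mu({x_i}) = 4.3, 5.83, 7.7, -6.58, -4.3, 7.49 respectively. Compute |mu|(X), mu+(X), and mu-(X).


Step 1: Every measurable set is a union of atoms (the cells / points), so a Hahn decomposition is
  obtained by grouping atoms by sign: P = union of atoms with mu > 0, N = union of the remaining atoms.
  Atoms in P (indices): 1, 2, 3, 6;  atoms in N (indices): 4, 5
  Positive values: 4.3, 5.83, 7.7, 7.49
  Negative values: -6.58, -4.3
Step 2: mu+(X) = mu(P) = sum of positive atom values = 25.32
Step 3: mu-(X) = -mu(N) = sum of |negative atom values| = 10.88
Step 4: |mu|(X) = mu+(X) + mu-(X) = 25.32 + 10.88 = 36.2


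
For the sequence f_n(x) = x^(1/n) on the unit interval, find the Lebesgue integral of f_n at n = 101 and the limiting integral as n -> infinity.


At n = 101: f_101(x) = x^(1/101).
Step 1: integral(x^(1/101), 0, 1) = [x^(1/101+1) / (1/101+1)] from 0 to 1
     = 1 / (1/101 + 1) = 1 / ((101+1)/101) = 101/(101+1)
     = 101/102 = 0.990196
Step 2: As n -> infinity, f_n(x) = x^(1/n) -> 1 for x in (0,1], and f_n is increasing in n.
By MCT, lim_n integral(f_n) = integral(lim_n f_n) = integral(1, 0, 1) = 1.
Step 3: Verify convergence: 101/102 = 0.990196 -> 1


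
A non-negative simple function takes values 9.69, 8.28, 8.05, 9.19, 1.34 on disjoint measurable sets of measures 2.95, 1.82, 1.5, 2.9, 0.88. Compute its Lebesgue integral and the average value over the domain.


Step 1: Integral = sum(value_i * measure_i)
= 9.69*2.95 + 8.28*1.82 + 8.05*1.5 + 9.19*2.9 + 1.34*0.88
= 28.5855 + 15.0696 + 12.075 + 26.651 + 1.1792
= 83.5603
Step 2: Total measure of domain = 2.95 + 1.82 + 1.5 + 2.9 + 0.88 = 10.05
Step 3: Average value = 83.5603 / 10.05 = 8.314458


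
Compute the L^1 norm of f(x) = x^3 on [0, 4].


Step 1: ||f||_1 = (integral_0^4 |x^3|^1 dx)^(1/1)
     = (integral_0^4 x^3 dx)^(1/1)
Step 2: integral_0^4 x^3 dx = [x^4/(4)] from 0 to 4 = 4^4/4
     = 256/4 = 64
Step 3: ||f||_1 = (64)^(1/1) = 64


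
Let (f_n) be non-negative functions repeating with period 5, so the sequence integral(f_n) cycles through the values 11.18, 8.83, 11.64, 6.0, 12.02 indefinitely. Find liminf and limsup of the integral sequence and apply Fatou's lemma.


The sequence (integral(f_n)) is periodic with period 5, repeating the values 11.18, 8.83, 11.64, 6.0, 12.02 indefinitely.
Step 1: For a periodic sequence, every tail (a_m, a_(m+1), ...) contains all 5 period values infinitely often.
Step 2: Hence inf of every tail = min of the period values = min(11.18, 8.83, 11.64, 6.0, 12.02) = 6.
        liminf_n integral(f_n) = sup over m of (inf of tail from m) = 6.
Step 3: Similarly sup of every tail = max of the period values = 12.02.
        limsup_n integral(f_n) = 12.02.
Step 4: Fatou's lemma: integral(liminf_n f_n) <= liminf_n integral(f_n) = 6.
        So the integral of the pointwise liminf is at most 6.


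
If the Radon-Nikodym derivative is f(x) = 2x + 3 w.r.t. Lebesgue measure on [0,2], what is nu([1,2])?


nu(A) = integral_A (dnu/dmu) dmu = integral_1^2 (2x + 3) dx
Step 1: Antiderivative F(x) = (2/2)x^2 + 3x
Step 2: F(2) = (2/2)*2^2 + 3*2 = 4 + 6 = 10
Step 3: F(1) = (2/2)*1^2 + 3*1 = 1 + 3 = 4
Step 4: nu([1,2]) = F(2) - F(1) = 10 - 4 = 6


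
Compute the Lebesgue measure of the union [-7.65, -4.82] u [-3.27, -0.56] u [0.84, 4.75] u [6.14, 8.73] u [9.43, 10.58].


For pairwise disjoint intervals, m(union) = sum of lengths.
= (-4.82 - -7.65) + (-0.56 - -3.27) + (4.75 - 0.84) + (8.73 - 6.14) + (10.58 - 9.43)
= 2.83 + 2.71 + 3.91 + 2.59 + 1.15
= 13.19


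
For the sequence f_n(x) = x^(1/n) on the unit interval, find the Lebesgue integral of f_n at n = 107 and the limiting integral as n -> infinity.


At n = 107: f_107(x) = x^(1/107).
Step 1: integral(x^(1/107), 0, 1) = [x^(1/107+1) / (1/107+1)] from 0 to 1
     = 1 / (1/107 + 1) = 1 / ((107+1)/107) = 107/(107+1)
     = 107/108 = 0.990741
Step 2: As n -> infinity, f_n(x) = x^(1/n) -> 1 for x in (0,1], and f_n is increasing in n.
By MCT, lim_n integral(f_n) = integral(lim_n f_n) = integral(1, 0, 1) = 1.
Step 3: Verify convergence: 107/108 = 0.990741 -> 1


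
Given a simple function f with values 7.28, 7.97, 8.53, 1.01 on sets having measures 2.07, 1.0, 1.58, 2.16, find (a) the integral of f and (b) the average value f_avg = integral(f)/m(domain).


Step 1: Integral = sum(value_i * measure_i)
= 7.28*2.07 + 7.97*1.0 + 8.53*1.58 + 1.01*2.16
= 15.0696 + 7.97 + 13.4774 + 2.1816
= 38.6986
Step 2: Total measure of domain = 2.07 + 1.0 + 1.58 + 2.16 = 6.81
Step 3: Average value = 38.6986 / 6.81 = 5.682614


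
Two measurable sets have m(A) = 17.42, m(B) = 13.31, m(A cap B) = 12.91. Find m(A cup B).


By inclusion-exclusion: m(A u B) = m(A) + m(B) - m(A n B)
= 17.42 + 13.31 - 12.91
= 17.82


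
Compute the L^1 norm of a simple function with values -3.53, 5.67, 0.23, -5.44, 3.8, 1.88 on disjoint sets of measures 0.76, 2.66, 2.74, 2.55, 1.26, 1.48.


Step 1: Compute |f_i|^1 for each value:
  |-3.53|^1 = 3.53
  |5.67|^1 = 5.67
  |0.23|^1 = 0.23
  |-5.44|^1 = 5.44
  |3.8|^1 = 3.8
  |1.88|^1 = 1.88
Step 2: Multiply by measures and sum:
  3.53 * 0.76 = 2.6828
  5.67 * 2.66 = 15.0822
  0.23 * 2.74 = 0.6302
  5.44 * 2.55 = 13.872
  3.8 * 1.26 = 4.788
  1.88 * 1.48 = 2.7824
Sum = 2.6828 + 15.0822 + 0.6302 + 13.872 + 4.788 + 2.7824 = 39.8376
Step 3: Take the p-th root:
||f||_1 = (39.8376)^(1/1) = 39.8376


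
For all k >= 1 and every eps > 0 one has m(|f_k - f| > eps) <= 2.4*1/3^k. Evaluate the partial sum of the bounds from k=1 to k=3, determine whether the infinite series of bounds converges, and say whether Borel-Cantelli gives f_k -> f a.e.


Step 1: List the terms 2.4*1/3^k for k = 1 to 3:
  k=1: 0.8
  k=2: 0.266667
  k=3: 0.088889
Step 2: Partial sum = 0.8 + 0.266667 + 0.088889
     = 1.155556
Step 3: The full series sum_(k>=1) 2.4*1/3^k converges (geometric series with ratio 1/3 < 1; a constant multiple of a convergent series converges).
Step 4: Fix eps > 0. Since sum_k m(|f_k - f| > eps) < infinity, the Borel-Cantelli lemma gives
        m(limsup_k {|f_k - f| > eps}) = 0, i.e. for a.e. x, |f_k(x) - f(x)| <= eps for all large k.
        Applying this with eps = 1/j for j = 1, 2, ... and intersecting the countably many full-measure sets,
        for a.e. x we get limsup_k |f_k(x) - f(x)| <= 1/j for every j, hence f_k -> f almost everywhere.
Conclusion: series converges; Borel-Cantelli yields f_k -> f a.e.


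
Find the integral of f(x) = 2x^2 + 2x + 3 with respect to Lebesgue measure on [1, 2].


The Lebesgue integral of a Riemann-integrable function agrees with the Riemann integral.
Antiderivative F(x) = (2/3)x^3 + (2/2)x^2 + 3x
F(2) = (2/3)*2^3 + (2/2)*2^2 + 3*2
     = (2/3)*8 + (2/2)*4 + 3*2
     = 5.333333 + 4 + 6
     = 15.333333
F(1) = 4.666667
Integral = F(2) - F(1) = 15.333333 - 4.666667 = 10.666667


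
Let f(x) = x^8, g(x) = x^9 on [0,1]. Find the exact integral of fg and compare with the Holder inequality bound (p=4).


Step 1: Exact integral of f*g = integral(x^17, 0, 1) = 1/18
     = 0.055556
Step 2: Holder bound with p=4, q=1.333333:
  ||f||_p = (integral x^32 dx)^(1/4) = (1/33)^(1/4) = 0.417226
  ||g||_q = (integral x^12 dx)^(1/1.333333) = (1/13)^(1/1.333333) = 0.146064
Step 3: Holder bound = ||f||_p * ||g||_q = 0.417226 * 0.146064 = 0.060942
Verification: 0.055556 <= 0.060942 (Holder holds)


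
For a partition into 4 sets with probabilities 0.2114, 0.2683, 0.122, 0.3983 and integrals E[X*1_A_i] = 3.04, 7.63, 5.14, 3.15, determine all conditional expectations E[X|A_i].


For each cell A_i: E[X|A_i] = E[X*1_A_i] / P(A_i)
Step 1: E[X|A_1] = 3.04 / 0.2114 = 14.380322
Step 2: E[X|A_2] = 7.63 / 0.2683 = 28.438315
Step 3: E[X|A_3] = 5.14 / 0.122 = 42.131148
Step 4: E[X|A_4] = 3.15 / 0.3983 = 7.908612
Verification: E[X] = sum E[X*1_A_i] = 3.04 + 7.63 + 5.14 + 3.15 = 18.96


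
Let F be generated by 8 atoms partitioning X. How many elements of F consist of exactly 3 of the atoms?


Each element of F is a union of some subset of the 8 atoms.
Elements that are unions of exactly 3 atoms correspond to 3-element subsets of the 8 atoms.
Count = C(8, 3) = 8! / (3! * 5!) = 56.


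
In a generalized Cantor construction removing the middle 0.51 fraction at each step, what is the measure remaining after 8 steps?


Step 1: At each step, fraction remaining = 1 - 0.51 = 0.49
Step 2: After 8 steps, measure = (0.49)^8
Result = 0.003323


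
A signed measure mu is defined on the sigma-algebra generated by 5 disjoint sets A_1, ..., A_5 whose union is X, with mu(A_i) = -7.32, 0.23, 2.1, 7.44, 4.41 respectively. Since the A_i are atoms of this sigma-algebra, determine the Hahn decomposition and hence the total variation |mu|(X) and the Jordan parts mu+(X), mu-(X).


Step 1: Every measurable set is a union of atoms (the cells / points), so a Hahn decomposition is
  obtained by grouping atoms by sign: P = union of atoms with mu > 0, N = union of the remaining atoms.
  Atoms in P (indices): 2, 3, 4, 5;  atoms in N (indices): 1
  Positive values: 0.23, 2.1, 7.44, 4.41
  Negative values: -7.32
Step 2: mu+(X) = mu(P) = sum of positive atom values = 14.18
Step 3: mu-(X) = -mu(N) = sum of |negative atom values| = 7.32
Step 4: |mu|(X) = mu+(X) + mu-(X) = 14.18 + 7.32 = 21.5


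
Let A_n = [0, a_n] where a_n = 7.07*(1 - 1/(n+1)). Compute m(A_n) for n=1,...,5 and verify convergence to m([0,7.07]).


By continuity of measure from below: if A_n increases to A, then m(A_n) -> m(A).
Here A = [0, 7.07], so m(A) = 7.07
Step 1: a_1 = 7.07*(1 - 1/2) = 3.535, m(A_1) = 3.535
Step 2: a_2 = 7.07*(1 - 1/3) = 4.7133, m(A_2) = 4.7133
Step 3: a_3 = 7.07*(1 - 1/4) = 5.3025, m(A_3) = 5.3025
Step 4: a_4 = 7.07*(1 - 1/5) = 5.656, m(A_4) = 5.656
Step 5: a_5 = 7.07*(1 - 1/6) = 5.8917, m(A_5) = 5.8917
Limit: m(A_n) -> m([0,7.07]) = 7.07


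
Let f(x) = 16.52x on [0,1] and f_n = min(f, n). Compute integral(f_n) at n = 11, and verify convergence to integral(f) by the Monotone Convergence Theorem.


f(x) = 16.52x on [0,1]; f_n(x) = min(16.52x, n). At n = 11:
Step 1: f(x) reaches 11 at x = 11/16.52 = 0.66586
Step 2: integral(f_11) = integral(16.52x, 0, 0.66586) + integral(11, 0.66586, 1)
       = 16.52*0.66586^2/2 + 11*(1 - 0.66586)
       = 3.662228 + 3.675545
       = 7.337772
Step 3: As n -> infinity, f_n increases to f, so by MCT integral(f_n) -> integral(f) = 16.52/2 = 8.26.
Convergence: integral(f_11) = 7.337772 -> 8.26 as n -> infinity


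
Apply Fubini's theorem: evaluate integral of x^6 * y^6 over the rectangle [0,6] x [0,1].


By Fubini's theorem, the double integral factors as a product of single integrals:
Step 1: integral_0^6 x^6 dx = [x^7/7] from 0 to 6
     = 6^7/7 = 39990.857143
Step 2: integral_0^1 y^6 dy = [y^7/7] from 0 to 1
     = 1^7/7 = 0.142857
Step 3: Double integral = 39990.857143 * 0.142857 = 5712.979592


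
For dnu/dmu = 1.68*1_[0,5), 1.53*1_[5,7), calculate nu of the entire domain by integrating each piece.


Integrate each piece of the Radon-Nikodym derivative:
Step 1: integral_0^5 1.68 dx = 1.68*(5-0) = 1.68*5 = 8.4
Step 2: integral_5^7 1.53 dx = 1.53*(7-5) = 1.53*2 = 3.06
Total: 8.4 + 3.06 = 11.46


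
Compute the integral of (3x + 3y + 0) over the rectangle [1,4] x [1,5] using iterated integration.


By Fubini, integrate in x first, then y.
Step 1: Fix y, integrate over x in [1,4]:
  integral(3x + 3y + 0, x=1..4)
  = 3*(4^2 - 1^2)/2 + (3y + 0)*(4 - 1)
  = 22.5 + (3y + 0)*3
  = 22.5 + 9y + 0
  = 22.5 + 9y
Step 2: Integrate over y in [1,5]:
  integral(22.5 + 9y, y=1..5)
  = 22.5*4 + 9*(5^2 - 1^2)/2
  = 90 + 108
  = 198


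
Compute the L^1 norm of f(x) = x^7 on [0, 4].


Step 1: ||f||_1 = (integral_0^4 |x^7|^1 dx)^(1/1)
     = (integral_0^4 x^7 dx)^(1/1)
Step 2: integral_0^4 x^7 dx = [x^8/(8)] from 0 to 4 = 4^8/8
     = 65536/8 = 8192
Step 3: ||f||_1 = (8192)^(1/1) = 8192


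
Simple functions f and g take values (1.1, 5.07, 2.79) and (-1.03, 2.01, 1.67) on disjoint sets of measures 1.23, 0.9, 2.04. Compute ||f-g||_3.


Step 1: Compute differences f_i - g_i:
  1.1 - -1.03 = 2.13
  5.07 - 2.01 = 3.06
  2.79 - 1.67 = 1.12
Step 2: Compute |diff|^3 * measure for each set:
  |2.13|^3 * 1.23 = 9.663597 * 1.23 = 11.886224
  |3.06|^3 * 0.9 = 28.652616 * 0.9 = 25.787354
  |1.12|^3 * 2.04 = 1.404928 * 2.04 = 2.866053
Step 3: Sum = 40.539632
Step 4: ||f-g||_3 = (40.539632)^(1/3) = 3.435263


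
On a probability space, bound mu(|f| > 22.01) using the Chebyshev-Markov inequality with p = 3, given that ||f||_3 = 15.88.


Chebyshev/Markov inequality: mu(|f| > eps) <= (||f||_p / eps)^p
Step 1: ||f||_3 / eps = 15.88 / 22.01 = 0.72149
Step 2: Raise to power p = 3:
  (0.72149)^3 = 0.37557
Step 3: Therefore mu(|f| > 22.01) <= 0.37557


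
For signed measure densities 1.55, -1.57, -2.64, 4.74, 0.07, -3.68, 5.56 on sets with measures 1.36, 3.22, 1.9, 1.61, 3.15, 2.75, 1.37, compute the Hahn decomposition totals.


Step 1: Compute signed measure on each set:
  Set 1: 1.55 * 1.36 = 2.108
  Set 2: -1.57 * 3.22 = -5.0554
  Set 3: -2.64 * 1.9 = -5.016
  Set 4: 4.74 * 1.61 = 7.6314
  Set 5: 0.07 * 3.15 = 0.2205
  Set 6: -3.68 * 2.75 = -10.12
  Set 7: 5.56 * 1.37 = 7.6172
Step 2: Total signed measure = (2.108) + (-5.0554) + (-5.016) + (7.6314) + (0.2205) + (-10.12) + (7.6172)
     = -2.6143
Step 3: Positive part mu+(X) = sum of positive contributions = 17.5771
Step 4: Negative part mu-(X) = |sum of negative contributions| = 20.1914


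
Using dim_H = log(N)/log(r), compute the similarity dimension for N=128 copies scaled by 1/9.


For a self-similar set with N copies scaled by 1/r:
dim_H = log(N)/log(r) = log(128)/log(9)
= 4.85203/2.197225
= 2.208254


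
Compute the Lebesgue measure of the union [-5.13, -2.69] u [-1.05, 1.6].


For pairwise disjoint intervals, m(union) = sum of lengths.
= (-2.69 - -5.13) + (1.6 - -1.05)
= 2.44 + 2.65
= 5.09


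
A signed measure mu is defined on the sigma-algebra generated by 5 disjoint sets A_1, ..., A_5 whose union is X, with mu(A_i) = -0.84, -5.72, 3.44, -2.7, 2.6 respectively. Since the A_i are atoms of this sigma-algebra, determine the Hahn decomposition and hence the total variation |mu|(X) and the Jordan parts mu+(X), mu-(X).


Step 1: Every measurable set is a union of atoms (the cells / points), so a Hahn decomposition is
  obtained by grouping atoms by sign: P = union of atoms with mu > 0, N = union of the remaining atoms.
  Atoms in P (indices): 3, 5;  atoms in N (indices): 1, 2, 4
  Positive values: 3.44, 2.6
  Negative values: -0.84, -5.72, -2.7
Step 2: mu+(X) = mu(P) = sum of positive atom values = 6.04
Step 3: mu-(X) = -mu(N) = sum of |negative atom values| = 9.26
Step 4: |mu|(X) = mu+(X) + mu-(X) = 6.04 + 9.26 = 15.3


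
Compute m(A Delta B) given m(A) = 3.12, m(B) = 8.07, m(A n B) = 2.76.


m(A Delta B) = m(A) + m(B) - 2*m(A n B)
= 3.12 + 8.07 - 2*2.76
= 3.12 + 8.07 - 5.52
= 5.67


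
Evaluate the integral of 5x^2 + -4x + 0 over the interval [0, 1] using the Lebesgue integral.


The Lebesgue integral of a Riemann-integrable function agrees with the Riemann integral.
Antiderivative F(x) = (5/3)x^3 + (-4/2)x^2 + 0x
F(1) = (5/3)*1^3 + (-4/2)*1^2 + 0*1
     = (5/3)*1 + (-4/2)*1 + 0*1
     = 1.666667 + -2 + 0
     = -0.333333
F(0) = 0.0
Integral = F(1) - F(0) = -0.333333 - 0.0 = -0.333333


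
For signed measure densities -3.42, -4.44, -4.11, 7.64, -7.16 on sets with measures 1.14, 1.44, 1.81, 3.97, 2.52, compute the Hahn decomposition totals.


Step 1: Compute signed measure on each set:
  Set 1: -3.42 * 1.14 = -3.8988
  Set 2: -4.44 * 1.44 = -6.3936
  Set 3: -4.11 * 1.81 = -7.4391
  Set 4: 7.64 * 3.97 = 30.3308
  Set 5: -7.16 * 2.52 = -18.0432
Step 2: Total signed measure = (-3.8988) + (-6.3936) + (-7.4391) + (30.3308) + (-18.0432)
     = -5.4439
Step 3: Positive part mu+(X) = sum of positive contributions = 30.3308
Step 4: Negative part mu-(X) = |sum of negative contributions| = 35.7747


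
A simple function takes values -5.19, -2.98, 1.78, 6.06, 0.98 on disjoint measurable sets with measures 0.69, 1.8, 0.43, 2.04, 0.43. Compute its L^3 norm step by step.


Step 1: Compute |f_i|^3 for each value:
  |-5.19|^3 = 139.798359
  |-2.98|^3 = 26.463592
  |1.78|^3 = 5.639752
  |6.06|^3 = 222.545016
  |0.98|^3 = 0.941192
Step 2: Multiply by measures and sum:
  139.798359 * 0.69 = 96.460868
  26.463592 * 1.8 = 47.634466
  5.639752 * 0.43 = 2.425093
  222.545016 * 2.04 = 453.991833
  0.941192 * 0.43 = 0.404713
Sum = 96.460868 + 47.634466 + 2.425093 + 453.991833 + 0.404713 = 600.916972
Step 3: Take the p-th root:
||f||_3 = (600.916972)^(1/3) = 8.438621


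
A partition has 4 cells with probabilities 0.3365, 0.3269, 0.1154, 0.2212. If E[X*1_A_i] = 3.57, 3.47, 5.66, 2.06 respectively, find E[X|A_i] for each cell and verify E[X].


For each cell A_i: E[X|A_i] = E[X*1_A_i] / P(A_i)
Step 1: E[X|A_1] = 3.57 / 0.3365 = 10.609212
Step 2: E[X|A_2] = 3.47 / 0.3269 = 10.614867
Step 3: E[X|A_3] = 5.66 / 0.1154 = 49.046794
Step 4: E[X|A_4] = 2.06 / 0.2212 = 9.312839
Verification: E[X] = sum E[X*1_A_i] = 3.57 + 3.47 + 5.66 + 2.06 = 14.76


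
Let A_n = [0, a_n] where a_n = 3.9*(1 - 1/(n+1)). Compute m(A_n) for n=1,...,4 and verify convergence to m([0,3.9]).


By continuity of measure from below: if A_n increases to A, then m(A_n) -> m(A).
Here A = [0, 3.9], so m(A) = 3.9
Step 1: a_1 = 3.9*(1 - 1/2) = 1.95, m(A_1) = 1.95
Step 2: a_2 = 3.9*(1 - 1/3) = 2.6, m(A_2) = 2.6
Step 3: a_3 = 3.9*(1 - 1/4) = 2.925, m(A_3) = 2.925
Step 4: a_4 = 3.9*(1 - 1/5) = 3.12, m(A_4) = 3.12
Limit: m(A_n) -> m([0,3.9]) = 3.9


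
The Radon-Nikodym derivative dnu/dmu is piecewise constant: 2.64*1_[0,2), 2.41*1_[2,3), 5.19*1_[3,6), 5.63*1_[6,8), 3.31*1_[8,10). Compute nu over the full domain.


Integrate each piece of the Radon-Nikodym derivative:
Step 1: integral_0^2 2.64 dx = 2.64*(2-0) = 2.64*2 = 5.28
Step 2: integral_2^3 2.41 dx = 2.41*(3-2) = 2.41*1 = 2.41
Step 3: integral_3^6 5.19 dx = 5.19*(6-3) = 5.19*3 = 15.57
Step 4: integral_6^8 5.63 dx = 5.63*(8-6) = 5.63*2 = 11.26
Step 5: integral_8^10 3.31 dx = 3.31*(10-8) = 3.31*2 = 6.62
Total: 5.28 + 2.41 + 15.57 + 11.26 + 6.62 = 41.14


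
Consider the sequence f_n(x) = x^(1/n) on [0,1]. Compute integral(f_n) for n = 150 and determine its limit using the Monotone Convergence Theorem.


At n = 150: f_150(x) = x^(1/150).
Step 1: integral(x^(1/150), 0, 1) = [x^(1/150+1) / (1/150+1)] from 0 to 1
     = 1 / (1/150 + 1) = 1 / ((150+1)/150) = 150/(150+1)
     = 150/151 = 0.993377
Step 2: As n -> infinity, f_n(x) = x^(1/n) -> 1 for x in (0,1], and f_n is increasing in n.
By MCT, lim_n integral(f_n) = integral(lim_n f_n) = integral(1, 0, 1) = 1.
Step 3: Verify convergence: 150/151 = 0.993377 -> 1
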